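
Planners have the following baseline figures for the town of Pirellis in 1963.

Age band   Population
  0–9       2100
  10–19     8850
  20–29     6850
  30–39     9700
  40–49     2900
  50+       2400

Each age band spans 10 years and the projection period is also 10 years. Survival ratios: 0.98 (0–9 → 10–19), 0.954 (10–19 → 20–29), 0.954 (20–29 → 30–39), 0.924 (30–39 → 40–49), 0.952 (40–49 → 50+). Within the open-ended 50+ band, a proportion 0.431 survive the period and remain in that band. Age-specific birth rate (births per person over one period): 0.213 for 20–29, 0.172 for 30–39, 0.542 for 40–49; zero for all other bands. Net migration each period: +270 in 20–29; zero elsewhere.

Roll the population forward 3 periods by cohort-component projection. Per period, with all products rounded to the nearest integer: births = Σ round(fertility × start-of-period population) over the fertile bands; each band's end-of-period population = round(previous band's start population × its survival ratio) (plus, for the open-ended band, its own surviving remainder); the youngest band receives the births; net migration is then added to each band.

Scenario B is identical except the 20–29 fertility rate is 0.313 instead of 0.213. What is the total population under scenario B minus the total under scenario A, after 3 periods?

Period 1:
Births: 6850 × 0.213 = 1459 ; 9700 × 0.172 = 1668 ; 2900 × 0.542 = 1572 → 4699
10–19: 2100 × 0.98 = 2058
20–29: 8850 × 0.954 = 8443
30–39: 6850 × 0.954 = 6535
40–49: 9700 × 0.924 = 8963
50+: 2900 × 0.952 + 2400 × 0.431 = 2761 + 1034 = 3795
Net migration: 20–29 + 270 → 8713
End of period: [4699, 2058, 8713, 6535, 8963, 3795]
Period 2:
Births: 8713 × 0.213 = 1856 ; 6535 × 0.172 = 1124 ; 8963 × 0.542 = 4858 → 7838
10–19: 4699 × 0.98 = 4605
20–29: 2058 × 0.954 = 1963
30–39: 8713 × 0.954 = 8312
40–49: 6535 × 0.924 = 6038
50+: 8963 × 0.952 + 3795 × 0.431 = 8533 + 1636 = 10169
Net migration: 20–29 + 270 → 2233
End of period: [7838, 4605, 2233, 8312, 6038, 10169]
Period 3:
Births: 2233 × 0.213 = 476 ; 8312 × 0.172 = 1430 ; 6038 × 0.542 = 3273 → 5179
10–19: 7838 × 0.98 = 7681
20–29: 4605 × 0.954 = 4393
30–39: 2233 × 0.954 = 2130
40–49: 8312 × 0.924 = 7680
50+: 6038 × 0.952 + 10169 × 0.431 = 5748 + 4383 = 10131
Net migration: 20–29 + 270 → 4663
End of period: [5179, 7681, 4663, 2130, 7680, 10131]
Scenario A total after 3 periods: 37464
Scenario B projection —
Period 1:
Births: 6850 × 0.313 = 2144 ; 9700 × 0.172 = 1668 ; 2900 × 0.542 = 1572 → 5384
10–19: 2100 × 0.98 = 2058
20–29: 8850 × 0.954 = 8443
30–39: 6850 × 0.954 = 6535
40–49: 9700 × 0.924 = 8963
50+: 2900 × 0.952 + 2400 × 0.431 = 2761 + 1034 = 3795
Net migration: 20–29 + 270 → 8713
End of period: [5384, 2058, 8713, 6535, 8963, 3795]
Period 2:
Births: 8713 × 0.313 = 2727 ; 6535 × 0.172 = 1124 ; 8963 × 0.542 = 4858 → 8709
10–19: 5384 × 0.98 = 5276
20–29: 2058 × 0.954 = 1963
30–39: 8713 × 0.954 = 8312
40–49: 6535 × 0.924 = 6038
50+: 8963 × 0.952 + 3795 × 0.431 = 8533 + 1636 = 10169
Net migration: 20–29 + 270 → 2233
End of period: [8709, 5276, 2233, 8312, 6038, 10169]
Period 3:
Births: 2233 × 0.313 = 699 ; 8312 × 0.172 = 1430 ; 6038 × 0.542 = 3273 → 5402
10–19: 8709 × 0.98 = 8535
20–29: 5276 × 0.954 = 5033
30–39: 2233 × 0.954 = 2130
40–49: 8312 × 0.924 = 7680
50+: 6038 × 0.952 + 10169 × 0.431 = 5748 + 4383 = 10131
Net migration: 20–29 + 270 → 5303
End of period: [5402, 8535, 5303, 2130, 7680, 10131]
Scenario B total after 3 periods: 39181
Difference B − A = 39181 − 37464 = 1717

1717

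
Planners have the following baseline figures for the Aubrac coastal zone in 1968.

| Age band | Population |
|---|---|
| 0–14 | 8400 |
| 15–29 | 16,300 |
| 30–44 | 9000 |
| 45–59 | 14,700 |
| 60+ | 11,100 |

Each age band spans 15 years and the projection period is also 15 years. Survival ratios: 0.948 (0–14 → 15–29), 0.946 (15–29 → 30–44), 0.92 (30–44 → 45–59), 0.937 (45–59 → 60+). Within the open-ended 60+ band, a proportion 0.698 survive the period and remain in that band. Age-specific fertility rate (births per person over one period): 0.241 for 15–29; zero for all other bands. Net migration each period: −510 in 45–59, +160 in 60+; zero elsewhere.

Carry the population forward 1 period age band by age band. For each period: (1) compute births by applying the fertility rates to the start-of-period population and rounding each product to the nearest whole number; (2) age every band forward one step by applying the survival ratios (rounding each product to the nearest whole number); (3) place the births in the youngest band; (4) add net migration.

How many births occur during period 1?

Numbering the bands 1..5 from youngest to oldest:
Period 1:
Births: 16300 × 0.241 = 3928
Band 2: 8400 × 0.948 = 7963
Band 3: 16300 × 0.946 = 15420
Band 4: 9000 × 0.92 = 8280
Band 5: 14700 × 0.937 + 11100 × 0.698 = 13774 + 7748 = 21522
Net migration: Band 4 − 510 → 7770; Band 5 + 160 → 21682
→ [3928, 7963, 15420, 7770, 21682]

3928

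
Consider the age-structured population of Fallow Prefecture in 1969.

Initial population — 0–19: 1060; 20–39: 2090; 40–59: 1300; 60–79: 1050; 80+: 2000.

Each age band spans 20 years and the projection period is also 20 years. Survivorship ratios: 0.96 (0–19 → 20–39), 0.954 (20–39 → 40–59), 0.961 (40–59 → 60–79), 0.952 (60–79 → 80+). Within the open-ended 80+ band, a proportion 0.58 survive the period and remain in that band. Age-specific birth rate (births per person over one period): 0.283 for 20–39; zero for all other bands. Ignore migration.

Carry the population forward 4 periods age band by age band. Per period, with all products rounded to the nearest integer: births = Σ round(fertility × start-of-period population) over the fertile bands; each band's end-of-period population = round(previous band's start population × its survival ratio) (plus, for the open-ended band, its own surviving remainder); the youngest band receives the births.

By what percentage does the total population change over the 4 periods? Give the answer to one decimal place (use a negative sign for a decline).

-49.6

(Groups numbered youngest = 1 to oldest = 5.)
Period 1.
Births: 2090 × 0.283 = 591
Group 2: 1060 × 0.96 = 1018
Group 3: 2090 × 0.954 = 1994
Group 4: 1300 × 0.961 = 1249
Group 5: 1050 × 0.952 + 2000 × 0.58 = 1000 + 1160 = 2160
Population now: 0–19=591, 20–39=1018, 40–59=1994, 60–79=1249, 80+=2160
Period 2.
Births: 1018 × 0.283 = 288
Group 2: 591 × 0.96 = 567
Group 3: 1018 × 0.954 = 971
Group 4: 1994 × 0.961 = 1916
Group 5: 1249 × 0.952 + 2160 × 0.58 = 1189 + 1253 = 2442
Population now: 0–19=288, 20–39=567, 40–59=971, 60–79=1916, 80+=2442
Period 3.
Births: 567 × 0.283 = 160
Group 2: 288 × 0.96 = 276
Group 3: 567 × 0.954 = 541
Group 4: 971 × 0.961 = 933
Group 5: 1916 × 0.952 + 2442 × 0.58 = 1824 + 1416 = 3240
Population now: 0–19=160, 20–39=276, 40–59=541, 60–79=933, 80+=3240
Period 4.
Births: 276 × 0.283 = 78
Group 2: 160 × 0.96 = 154
Group 3: 276 × 0.954 = 263
Group 4: 541 × 0.961 = 520
Group 5: 933 × 0.952 + 3240 × 0.58 = 888 + 1879 = 2767
Population now: 0–19=78, 20–39=154, 40–59=263, 60–79=520, 80+=2767
Total: 7500 → 3782; change = -3718; percentage change = -49.6%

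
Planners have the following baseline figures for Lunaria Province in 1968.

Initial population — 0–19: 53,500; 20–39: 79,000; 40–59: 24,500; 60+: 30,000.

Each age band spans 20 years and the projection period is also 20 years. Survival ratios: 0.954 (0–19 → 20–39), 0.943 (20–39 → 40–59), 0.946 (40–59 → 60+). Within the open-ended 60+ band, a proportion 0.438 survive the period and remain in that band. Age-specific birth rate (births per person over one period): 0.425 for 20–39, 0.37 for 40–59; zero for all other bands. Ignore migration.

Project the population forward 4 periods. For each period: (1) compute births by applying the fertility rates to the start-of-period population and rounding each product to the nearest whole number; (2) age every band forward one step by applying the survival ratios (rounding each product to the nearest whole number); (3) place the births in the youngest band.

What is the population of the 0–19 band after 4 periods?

34164

Call the bands 1 to 4, youngest first.
Period 1.
Births: 79000 * 0.425 = 33575, 24500 * 0.37 = 9065 ⇒ total 42640
Band 2: 53500 * 0.954 = 51039
Band 3: 79000 * 0.943 = 74497
Band 4: 24500 * 0.946 + 30000 * 0.438 = 23177 + 13140 = 36317
Population now: 0–19=42640, 20–39=51039, 40–59=74497, 60+=36317
Period 2.
Births: 51039 * 0.425 = 21692, 74497 * 0.37 = 27564 ⇒ total 49256
Band 2: 42640 * 0.954 = 40679
Band 3: 51039 * 0.943 = 48130
Band 4: 74497 * 0.946 + 36317 * 0.438 = 70474 + 15907 = 86381
Population now: 0–19=49256, 20–39=40679, 40–59=48130, 60+=86381
Period 3.
Births: 40679 * 0.425 = 17289, 48130 * 0.37 = 17808 ⇒ total 35097
Band 2: 49256 * 0.954 = 46990
Band 3: 40679 * 0.943 = 38360
Band 4: 48130 * 0.946 + 86381 * 0.438 = 45531 + 37835 = 83366
Population now: 0–19=35097, 20–39=46990, 40–59=38360, 60+=83366
Period 4.
Births: 46990 * 0.425 = 19971, 38360 * 0.37 = 14193 ⇒ total 34164
Band 2: 35097 * 0.954 = 33483
Band 3: 46990 * 0.943 = 44312
Band 4: 38360 * 0.946 + 83366 * 0.438 = 36289 + 36514 = 72803
Population now: 0–19=34164, 20–39=33483, 40–59=44312, 60+=72803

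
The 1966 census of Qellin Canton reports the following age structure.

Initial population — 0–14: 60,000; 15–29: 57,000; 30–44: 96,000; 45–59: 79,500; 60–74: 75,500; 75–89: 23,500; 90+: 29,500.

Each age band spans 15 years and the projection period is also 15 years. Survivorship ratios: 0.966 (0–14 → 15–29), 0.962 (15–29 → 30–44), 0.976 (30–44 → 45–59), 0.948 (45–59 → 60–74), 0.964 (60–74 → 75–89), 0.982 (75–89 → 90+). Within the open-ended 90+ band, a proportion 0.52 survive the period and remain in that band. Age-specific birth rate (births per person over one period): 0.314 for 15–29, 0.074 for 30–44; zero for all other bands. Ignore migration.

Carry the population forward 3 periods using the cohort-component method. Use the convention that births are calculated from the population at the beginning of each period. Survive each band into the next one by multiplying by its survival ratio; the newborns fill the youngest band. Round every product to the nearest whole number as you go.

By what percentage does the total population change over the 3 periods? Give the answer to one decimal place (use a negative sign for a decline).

Call the groups 1 to 7, youngest first.
[period 1]
Births: 57000 × 0.314 = 17898, 96000 × 0.074 = 7104 ⇒ total 25002
Group 2: 60000 × 0.966 = 57960
Group 3: 57000 × 0.962 = 54834
Group 4: 96000 × 0.976 = 93696
Group 5: 79500 × 0.948 = 75366
Group 6: 75500 × 0.964 = 72782
Group 7: 23500 × 0.982 + 29500 × 0.52 = 23077 + 15340 = 38417
→ [25002, 57960, 54834, 93696, 75366, 72782, 38417]
[period 2]
Births: 57960 × 0.314 = 18199, 54834 × 0.074 = 4058 ⇒ total 22257
Group 2: 25002 × 0.966 = 24152
Group 3: 57960 × 0.962 = 55758
Group 4: 54834 × 0.976 = 53518
Group 5: 93696 × 0.948 = 88824
Group 6: 75366 × 0.964 = 72653
Group 7: 72782 × 0.982 + 38417 × 0.52 = 71472 + 19977 = 91449
→ [22257, 24152, 55758, 53518, 88824, 72653, 91449]
[period 3]
Births: 24152 × 0.314 = 7584, 55758 × 0.074 = 4126 ⇒ total 11710
Group 2: 22257 × 0.966 = 21500
Group 3: 24152 × 0.962 = 23234
Group 4: 55758 × 0.976 = 54420
Group 5: 53518 × 0.948 = 50735
Group 6: 88824 × 0.964 = 85626
Group 7: 72653 × 0.982 + 91449 × 0.52 = 71345 + 47553 = 118898
→ [11710, 21500, 23234, 54420, 50735, 85626, 118898]
Total: 421000 → 366123; change = -54877; percentage change = -13.0%

-13.0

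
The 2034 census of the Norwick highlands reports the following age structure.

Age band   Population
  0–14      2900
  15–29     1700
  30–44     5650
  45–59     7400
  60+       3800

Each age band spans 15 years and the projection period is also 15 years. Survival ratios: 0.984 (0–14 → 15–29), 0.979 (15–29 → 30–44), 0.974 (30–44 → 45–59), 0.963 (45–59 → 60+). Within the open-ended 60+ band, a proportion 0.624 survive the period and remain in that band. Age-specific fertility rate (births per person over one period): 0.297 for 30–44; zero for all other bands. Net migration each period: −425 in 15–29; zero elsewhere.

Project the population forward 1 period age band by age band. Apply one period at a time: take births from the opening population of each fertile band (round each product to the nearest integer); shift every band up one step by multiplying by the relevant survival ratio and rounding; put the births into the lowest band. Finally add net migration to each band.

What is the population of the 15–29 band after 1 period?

[period 1]
Births: 5650 × 0.297 = 1678
15–29: 2900 × 0.984 = 2854
30–44: 1700 × 0.979 = 1664
45–59: 5650 × 0.974 = 5503
60+: 7400 × 0.963 + 3800 × 0.624 = 7126 + 2371 = 9497
Net migration: 15–29 − 425 → 2429
Giving 1678 / 2429 / 1664 / 5503 / 9497.

2429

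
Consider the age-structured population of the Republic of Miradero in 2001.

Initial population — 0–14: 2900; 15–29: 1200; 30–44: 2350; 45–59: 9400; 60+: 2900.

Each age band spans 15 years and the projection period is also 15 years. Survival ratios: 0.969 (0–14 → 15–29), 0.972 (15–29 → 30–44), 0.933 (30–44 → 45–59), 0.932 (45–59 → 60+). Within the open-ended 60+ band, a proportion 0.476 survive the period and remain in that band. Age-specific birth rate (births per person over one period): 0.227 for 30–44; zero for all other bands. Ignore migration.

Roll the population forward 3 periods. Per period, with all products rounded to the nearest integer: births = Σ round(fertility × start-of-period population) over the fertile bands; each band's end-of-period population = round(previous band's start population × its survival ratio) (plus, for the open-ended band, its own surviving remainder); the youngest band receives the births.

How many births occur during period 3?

Period 1.
Births: 2350 * 0.227 = 533
15–29: 2900 * 0.969 = 2810
30–44: 1200 * 0.972 = 1166
45–59: 2350 * 0.933 = 2193
60+: 9400 * 0.932 + 2900 * 0.476 = 8761 + 1380 = 10141
Giving 533 / 2810 / 1166 / 2193 / 10141.
Period 2.
Births: 1166 * 0.227 = 265
15–29: 533 * 0.969 = 516
30–44: 2810 * 0.972 = 2731
45–59: 1166 * 0.933 = 1088
60+: 2193 * 0.932 + 10141 * 0.476 = 2044 + 4827 = 6871
Giving 265 / 516 / 2731 / 1088 / 6871.
Period 3.
Births: 2731 * 0.227 = 620
15–29: 265 * 0.969 = 257
30–44: 516 * 0.972 = 502
45–59: 2731 * 0.933 = 2548
60+: 1088 * 0.932 + 6871 * 0.476 = 1014 + 3271 = 4285
Giving 620 / 257 / 502 / 2548 / 4285.

620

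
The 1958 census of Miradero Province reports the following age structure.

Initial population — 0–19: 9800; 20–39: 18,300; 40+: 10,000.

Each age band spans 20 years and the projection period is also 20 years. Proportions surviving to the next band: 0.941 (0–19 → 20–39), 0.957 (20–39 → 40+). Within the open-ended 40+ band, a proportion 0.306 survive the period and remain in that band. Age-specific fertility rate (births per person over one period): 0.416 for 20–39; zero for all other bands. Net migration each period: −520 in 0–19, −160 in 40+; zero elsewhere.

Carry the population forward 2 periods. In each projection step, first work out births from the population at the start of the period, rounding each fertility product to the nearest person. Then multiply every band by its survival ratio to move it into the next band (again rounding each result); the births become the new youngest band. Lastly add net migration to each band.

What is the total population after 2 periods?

Call the groups 1 to 3, youngest first.
[period 1]
Births: 18300 × 0.416 = 7613
Group 2: 9800 × 0.941 = 9222
Group 3: 18300 × 0.957 + 10000 × 0.306 = 17513 + 3060 = 20573
Net migration: Group 1 − 520 → 7093; Group 3 − 160 → 20413
Population now: 0–19=7093, 20–39=9222, 40+=20413
[period 2]
Births: 9222 × 0.416 = 3836
Group 2: 7093 × 0.941 = 6675
Group 3: 9222 × 0.957 + 20413 × 0.306 = 8825 + 6246 = 15071
Net migration: Group 1 − 520 → 3316; Group 3 − 160 → 14911
Population now: 0–19=3316, 20–39=6675, 40+=14911
Total after period 2: 3316 + 6675 + 14911 = 24902

24902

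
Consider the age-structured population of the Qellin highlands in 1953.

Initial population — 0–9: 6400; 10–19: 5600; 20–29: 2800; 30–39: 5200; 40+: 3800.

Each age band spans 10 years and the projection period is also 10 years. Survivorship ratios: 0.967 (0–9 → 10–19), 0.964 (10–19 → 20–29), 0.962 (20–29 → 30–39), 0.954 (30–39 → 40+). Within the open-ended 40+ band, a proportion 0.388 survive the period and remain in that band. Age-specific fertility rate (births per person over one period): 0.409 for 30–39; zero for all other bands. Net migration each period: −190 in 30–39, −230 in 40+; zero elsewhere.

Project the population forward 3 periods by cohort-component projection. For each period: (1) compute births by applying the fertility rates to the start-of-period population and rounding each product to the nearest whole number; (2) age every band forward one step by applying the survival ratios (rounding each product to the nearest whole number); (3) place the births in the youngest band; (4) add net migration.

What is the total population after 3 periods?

After projecting period 1:
Births: 5200 * 0.409 = 2127
10–19: 6400 * 0.967 = 6189
20–29: 5600 * 0.964 = 5398
30–39: 2800 * 0.962 = 2694
40+: 5200 * 0.954 + 3800 * 0.388 = 4961 + 1474 = 6435
Net migration: 30–39 − 190 → 2504; 40+ − 230 → 6205
→ [2127, 6189, 5398, 2504, 6205]
After projecting period 2:
Births: 2504 * 0.409 = 1024
10–19: 2127 * 0.967 = 2057
20–29: 6189 * 0.964 = 5966
30–39: 5398 * 0.962 = 5193
40+: 2504 * 0.954 + 6205 * 0.388 = 2389 + 2408 = 4797
Net migration: 30–39 − 190 → 5003; 40+ − 230 → 4567
→ [1024, 2057, 5966, 5003, 4567]
After projecting period 3:
Births: 5003 * 0.409 = 2046
10–19: 1024 * 0.967 = 990
20–29: 2057 * 0.964 = 1983
30–39: 5966 * 0.962 = 5739
40+: 5003 * 0.954 + 4567 * 0.388 = 4773 + 1772 = 6545
Net migration: 30–39 − 190 → 5549; 40+ − 230 → 6315
→ [2046, 990, 1983, 5549, 6315]
Total after period 3: 2046 + 990 + 1983 + 5549 + 6315 = 16883

16883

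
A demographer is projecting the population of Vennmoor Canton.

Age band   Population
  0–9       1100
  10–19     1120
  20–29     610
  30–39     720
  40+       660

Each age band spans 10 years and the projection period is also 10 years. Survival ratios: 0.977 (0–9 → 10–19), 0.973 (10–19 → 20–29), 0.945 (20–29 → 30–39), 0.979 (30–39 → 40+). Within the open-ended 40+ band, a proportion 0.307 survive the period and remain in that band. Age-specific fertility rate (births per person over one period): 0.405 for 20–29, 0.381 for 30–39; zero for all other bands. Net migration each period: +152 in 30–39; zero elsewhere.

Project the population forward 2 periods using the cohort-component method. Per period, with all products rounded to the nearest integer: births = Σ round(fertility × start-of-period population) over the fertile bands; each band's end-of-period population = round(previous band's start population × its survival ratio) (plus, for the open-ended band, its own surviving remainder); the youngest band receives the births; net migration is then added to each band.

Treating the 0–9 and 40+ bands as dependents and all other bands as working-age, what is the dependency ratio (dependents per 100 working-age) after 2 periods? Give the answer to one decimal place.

62.5

Let band 1 be 0–9 through band 5 = 40+.
Period 1.
Births: 610 * 0.405 = 247 ; 720 * 0.381 = 274 → 521
Band 2: 1100 * 0.977 = 1075
Band 3: 1120 * 0.973 = 1090
Band 4: 610 * 0.945 = 576
Band 5: 720 * 0.979 + 660 * 0.307 = 705 + 203 = 908
Net migration: Band 4 + 152 → 728
→ [521, 1075, 1090, 728, 908]
Period 2.
Births: 1090 * 0.405 = 441 ; 728 * 0.381 = 277 → 718
Band 2: 521 * 0.977 = 509
Band 3: 1075 * 0.973 = 1046
Band 4: 1090 * 0.945 = 1030
Band 5: 728 * 0.979 + 908 * 0.307 = 713 + 279 = 992
Net migration: Band 4 + 152 → 1182
→ [718, 509, 1046, 1182, 992]
Dependents (band 0–9 + band 40+) = 718 + 992 = 1710; working-age = 2737; ratio = 1710/2737 × 100 = 62.5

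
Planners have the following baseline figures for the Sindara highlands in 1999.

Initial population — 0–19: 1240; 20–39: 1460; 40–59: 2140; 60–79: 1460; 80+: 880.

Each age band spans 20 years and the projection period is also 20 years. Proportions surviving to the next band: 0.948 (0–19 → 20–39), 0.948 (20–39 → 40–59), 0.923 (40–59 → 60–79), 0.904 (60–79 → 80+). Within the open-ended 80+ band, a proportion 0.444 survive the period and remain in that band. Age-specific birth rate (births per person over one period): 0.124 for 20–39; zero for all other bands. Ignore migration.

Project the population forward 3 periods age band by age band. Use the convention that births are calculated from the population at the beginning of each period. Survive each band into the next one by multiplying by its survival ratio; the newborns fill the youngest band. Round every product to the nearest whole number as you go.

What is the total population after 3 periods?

3635

Period 1:
Births: 1460 × 0.124 = 181
20–39: 1240 × 0.948 = 1176
40–59: 1460 × 0.948 = 1384
60–79: 2140 × 0.923 = 1975
80+: 1460 × 0.904 + 880 × 0.444 = 1320 + 391 = 1711
→ [181, 1176, 1384, 1975, 1711]
Period 2:
Births: 1176 × 0.124 = 146
20–39: 181 × 0.948 = 172
40–59: 1176 × 0.948 = 1115
60–79: 1384 × 0.923 = 1277
80+: 1975 × 0.904 + 1711 × 0.444 = 1785 + 760 = 2545
→ [146, 172, 1115, 1277, 2545]
Period 3:
Births: 172 × 0.124 = 21
20–39: 146 × 0.948 = 138
40–59: 172 × 0.948 = 163
60–79: 1115 × 0.923 = 1029
80+: 1277 × 0.904 + 2545 × 0.444 = 1154 + 1130 = 2284
→ [21, 138, 163, 1029, 2284]
Total after period 3: 21 + 138 + 163 + 1029 + 2284 = 3635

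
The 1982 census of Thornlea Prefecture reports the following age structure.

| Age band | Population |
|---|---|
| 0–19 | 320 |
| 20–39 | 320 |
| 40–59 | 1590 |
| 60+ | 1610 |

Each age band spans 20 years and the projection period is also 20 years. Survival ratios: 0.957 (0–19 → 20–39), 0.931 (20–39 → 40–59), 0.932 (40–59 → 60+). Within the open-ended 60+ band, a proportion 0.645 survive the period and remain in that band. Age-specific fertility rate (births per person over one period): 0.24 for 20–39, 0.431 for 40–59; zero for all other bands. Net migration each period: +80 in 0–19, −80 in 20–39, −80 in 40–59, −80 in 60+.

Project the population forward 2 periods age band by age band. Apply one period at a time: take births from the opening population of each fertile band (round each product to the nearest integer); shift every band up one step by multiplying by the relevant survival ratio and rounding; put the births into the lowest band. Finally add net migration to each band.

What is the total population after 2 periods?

2781

Period 1:
Births: 320 × 0.24 = 77 ; 1590 × 0.431 = 685 ⇒ total 762
20–39: 320 × 0.957 = 306
40–59: 320 × 0.931 = 298
60+: 1590 × 0.932 + 1610 × 0.645 = 1482 + 1038 = 2520
Net migration: 0–19 + 80 → 842; 20–39 − 80 → 226; 40–59 − 80 → 218; 60+ − 80 → 2440
→ [842, 226, 218, 2440]
Period 2:
Births: 226 × 0.24 = 54 ; 218 × 0.431 = 94 ⇒ total 148
20–39: 842 × 0.957 = 806
40–59: 226 × 0.931 = 210
60+: 218 × 0.932 + 2440 × 0.645 = 203 + 1574 = 1777
Net migration: 0–19 + 80 → 228; 20–39 − 80 → 726; 40–59 − 80 → 130; 60+ − 80 → 1697
→ [228, 726, 130, 1697]
Total after period 2: 228 + 726 + 130 + 1697 = 2781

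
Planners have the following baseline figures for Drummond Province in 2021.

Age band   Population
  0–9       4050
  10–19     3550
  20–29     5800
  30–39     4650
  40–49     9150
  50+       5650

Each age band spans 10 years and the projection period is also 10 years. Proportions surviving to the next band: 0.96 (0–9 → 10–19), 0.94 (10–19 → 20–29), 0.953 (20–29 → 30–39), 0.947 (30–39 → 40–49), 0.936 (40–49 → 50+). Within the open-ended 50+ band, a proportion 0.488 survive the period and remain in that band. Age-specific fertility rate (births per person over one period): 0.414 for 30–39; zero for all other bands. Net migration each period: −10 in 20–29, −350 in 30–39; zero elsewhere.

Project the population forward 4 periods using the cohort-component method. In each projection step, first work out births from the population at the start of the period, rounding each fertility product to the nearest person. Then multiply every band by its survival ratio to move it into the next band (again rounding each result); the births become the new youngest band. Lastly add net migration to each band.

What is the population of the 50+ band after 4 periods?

Call the bands 1 to 6, youngest first.
Period 1:
Births: 4650 × 0.414 = 1925
Band 2: 4050 × 0.96 = 3888
Band 3: 3550 × 0.94 = 3337
Band 4: 5800 × 0.953 = 5527
Band 5: 4650 × 0.947 = 4404
Band 6: 9150 × 0.936 + 5650 × 0.488 = 8564 + 2757 = 11321
Net migration: Band 3 − 10 → 3327; Band 4 − 350 → 5177
Giving 1925 / 3888 / 3327 / 5177 / 4404 / 11321.
Period 2:
Births: 5177 × 0.414 = 2143
Band 2: 1925 × 0.96 = 1848
Band 3: 3888 × 0.94 = 3655
Band 4: 3327 × 0.953 = 3171
Band 5: 5177 × 0.947 = 4903
Band 6: 4404 × 0.936 + 11321 × 0.488 = 4122 + 5525 = 9647
Net migration: Band 3 − 10 → 3645; Band 4 − 350 → 2821
Giving 2143 / 1848 / 3645 / 2821 / 4903 / 9647.
Period 3:
Births: 2821 × 0.414 = 1168
Band 2: 2143 × 0.96 = 2057
Band 3: 1848 × 0.94 = 1737
Band 4: 3645 × 0.953 = 3474
Band 5: 2821 × 0.947 = 2671
Band 6: 4903 × 0.936 + 9647 × 0.488 = 4589 + 4708 = 9297
Net migration: Band 3 − 10 → 1727; Band 4 − 350 → 3124
Giving 1168 / 2057 / 1727 / 3124 / 2671 / 9297.
Period 4:
Births: 3124 × 0.414 = 1293
Band 2: 1168 × 0.96 = 1121
Band 3: 2057 × 0.94 = 1934
Band 4: 1727 × 0.953 = 1646
Band 5: 3124 × 0.947 = 2958
Band 6: 2671 × 0.936 + 9297 × 0.488 = 2500 + 4537 = 7037
Net migration: Band 3 − 10 → 1924; Band 4 − 350 → 1296
Giving 1293 / 1121 / 1924 / 1296 / 2958 / 7037.

7037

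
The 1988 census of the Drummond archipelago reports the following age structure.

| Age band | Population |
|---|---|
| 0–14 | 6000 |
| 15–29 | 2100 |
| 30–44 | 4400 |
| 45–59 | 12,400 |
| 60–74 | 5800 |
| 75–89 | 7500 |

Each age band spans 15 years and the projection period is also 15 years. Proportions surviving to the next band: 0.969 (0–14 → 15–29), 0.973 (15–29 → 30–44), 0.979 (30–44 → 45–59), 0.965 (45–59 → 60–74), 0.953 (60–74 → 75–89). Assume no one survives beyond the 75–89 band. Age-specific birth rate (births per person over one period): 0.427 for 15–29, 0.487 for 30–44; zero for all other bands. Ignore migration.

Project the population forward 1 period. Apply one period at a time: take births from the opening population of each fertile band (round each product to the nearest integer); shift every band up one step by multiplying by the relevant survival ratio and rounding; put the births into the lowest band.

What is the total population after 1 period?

32698

[period 1]
Births: 2100 × 0.427 = 897  |  4400 × 0.487 = 2143 ⇒ total 3040
15–29: 6000 × 0.969 = 5814
30–44: 2100 × 0.973 = 2043
45–59: 4400 × 0.979 = 4308
60–74: 12400 × 0.965 = 11966
75–89: 5800 × 0.953 = 5527
Giving 3040 / 5814 / 2043 / 4308 / 11966 / 5527.
Total after period 1: 3040 + 5814 + 2043 + 4308 + 11966 + 5527 = 32698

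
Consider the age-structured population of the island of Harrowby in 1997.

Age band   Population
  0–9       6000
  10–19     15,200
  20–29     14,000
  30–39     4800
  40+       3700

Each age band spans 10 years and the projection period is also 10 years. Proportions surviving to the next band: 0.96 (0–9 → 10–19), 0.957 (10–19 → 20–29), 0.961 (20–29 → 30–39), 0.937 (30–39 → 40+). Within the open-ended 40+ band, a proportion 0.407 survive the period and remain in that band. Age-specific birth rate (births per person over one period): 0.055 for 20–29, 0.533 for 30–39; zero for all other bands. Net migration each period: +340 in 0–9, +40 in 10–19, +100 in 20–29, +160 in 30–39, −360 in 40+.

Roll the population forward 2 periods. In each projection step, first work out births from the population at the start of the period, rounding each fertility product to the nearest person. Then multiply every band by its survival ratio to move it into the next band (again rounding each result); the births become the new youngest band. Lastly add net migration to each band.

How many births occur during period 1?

(Bands numbered youngest = 1 to oldest = 5.)
[period 1]
Births: 14000 * 0.055 = 770  |  4800 * 0.533 = 2558 — total 3328
Band 2: 6000 * 0.96 = 5760
Band 3: 15200 * 0.957 = 14546
Band 4: 14000 * 0.961 = 13454
Band 5: 4800 * 0.937 + 3700 * 0.407 = 4498 + 1506 = 6004
Net migration: Band 1 + 340 → 3668; Band 2 + 40 → 5800; Band 3 + 100 → 14646; Band 4 + 160 → 13614; Band 5 − 360 → 5644
End of period: [3668, 5800, 14646, 13614, 5644]

3328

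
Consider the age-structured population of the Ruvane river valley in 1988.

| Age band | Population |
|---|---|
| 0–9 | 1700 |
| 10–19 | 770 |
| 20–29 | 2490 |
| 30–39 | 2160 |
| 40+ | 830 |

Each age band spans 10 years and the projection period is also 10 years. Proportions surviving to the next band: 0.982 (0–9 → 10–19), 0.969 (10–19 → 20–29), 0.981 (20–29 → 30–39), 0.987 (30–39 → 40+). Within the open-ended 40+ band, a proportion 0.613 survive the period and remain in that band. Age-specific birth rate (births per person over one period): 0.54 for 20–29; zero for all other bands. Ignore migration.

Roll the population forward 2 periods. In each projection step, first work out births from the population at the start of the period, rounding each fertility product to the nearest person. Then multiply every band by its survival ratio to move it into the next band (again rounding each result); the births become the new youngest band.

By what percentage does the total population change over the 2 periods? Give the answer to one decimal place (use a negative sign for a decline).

Let band 1 be 0–9 through band 5 = 40+.
— Period 1 —
Births: 2490 × 0.54 = 1345
Band 2: 1700 × 0.982 = 1669
Band 3: 770 × 0.969 = 746
Band 4: 2490 × 0.981 = 2443
Band 5: 2160 × 0.987 + 830 × 0.613 = 2132 + 509 = 2641
→ [1345, 1669, 746, 2443, 2641]
— Period 2 —
Births: 746 × 0.54 = 403
Band 2: 1345 × 0.982 = 1321
Band 3: 1669 × 0.969 = 1617
Band 4: 746 × 0.981 = 732
Band 5: 2443 × 0.987 + 2641 × 0.613 = 2411 + 1619 = 4030
→ [403, 1321, 1617, 732, 4030]
Total: 7950 → 8103; change = 153; percentage change = 1.9%

1.9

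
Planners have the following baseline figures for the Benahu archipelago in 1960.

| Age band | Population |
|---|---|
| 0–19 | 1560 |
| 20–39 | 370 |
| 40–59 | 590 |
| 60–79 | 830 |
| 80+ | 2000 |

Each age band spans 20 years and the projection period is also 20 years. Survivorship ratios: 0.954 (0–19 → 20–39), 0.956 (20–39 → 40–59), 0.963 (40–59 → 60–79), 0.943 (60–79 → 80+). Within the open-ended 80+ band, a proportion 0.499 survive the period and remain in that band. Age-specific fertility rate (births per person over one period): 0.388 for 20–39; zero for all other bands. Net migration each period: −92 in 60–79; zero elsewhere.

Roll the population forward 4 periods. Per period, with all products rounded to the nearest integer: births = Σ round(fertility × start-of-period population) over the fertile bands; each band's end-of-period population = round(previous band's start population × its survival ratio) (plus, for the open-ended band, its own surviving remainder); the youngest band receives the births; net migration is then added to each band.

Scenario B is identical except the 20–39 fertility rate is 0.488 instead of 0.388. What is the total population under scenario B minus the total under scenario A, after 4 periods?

324

Call the bands 1 to 5, youngest first.
[period 1]
Births: 370 * 0.388 = 144
Band 2: 1560 * 0.954 = 1488
Band 3: 370 * 0.956 = 354
Band 4: 590 * 0.963 = 568
Band 5: 830 * 0.943 + 2000 * 0.499 = 783 + 998 = 1781
Net migration: Band 4 − 92 → 476
End of period: [144, 1488, 354, 476, 1781]
[period 2]
Births: 1488 * 0.388 = 577
Band 2: 144 * 0.954 = 137
Band 3: 1488 * 0.956 = 1423
Band 4: 354 * 0.963 = 341
Band 5: 476 * 0.943 + 1781 * 0.499 = 449 + 889 = 1338
Net migration: Band 4 − 92 → 249
End of period: [577, 137, 1423, 249, 1338]
[period 3]
Births: 137 * 0.388 = 53
Band 2: 577 * 0.954 = 550
Band 3: 137 * 0.956 = 131
Band 4: 1423 * 0.963 = 1370
Band 5: 249 * 0.943 + 1338 * 0.499 = 235 + 668 = 903
Net migration: Band 4 − 92 → 1278
End of period: [53, 550, 131, 1278, 903]
[period 4]
Births: 550 * 0.388 = 213
Band 2: 53 * 0.954 = 51
Band 3: 550 * 0.956 = 526
Band 4: 131 * 0.963 = 126
Band 5: 1278 * 0.943 + 903 * 0.499 = 1205 + 451 = 1656
Net migration: Band 4 − 92 → 34
End of period: [213, 51, 526, 34, 1656]
Scenario A total after 4 periods: 2480
Scenario B projection —
[period 1]
Births: 370 * 0.488 = 181
Band 2: 1560 * 0.954 = 1488
Band 3: 370 * 0.956 = 354
Band 4: 590 * 0.963 = 568
Band 5: 830 * 0.943 + 2000 * 0.499 = 783 + 998 = 1781
Net migration: Band 4 − 92 → 476
End of period: [181, 1488, 354, 476, 1781]
[period 2]
Births: 1488 * 0.488 = 726
Band 2: 181 * 0.954 = 173
Band 3: 1488 * 0.956 = 1423
Band 4: 354 * 0.963 = 341
Band 5: 476 * 0.943 + 1781 * 0.499 = 449 + 889 = 1338
Net migration: Band 4 − 92 → 249
End of period: [726, 173, 1423, 249, 1338]
[period 3]
Births: 173 * 0.488 = 84
Band 2: 726 * 0.954 = 693
Band 3: 173 * 0.956 = 165
Band 4: 1423 * 0.963 = 1370
Band 5: 249 * 0.943 + 1338 * 0.499 = 235 + 668 = 903
Net migration: Band 4 − 92 → 1278
End of period: [84, 693, 165, 1278, 903]
[period 4]
Births: 693 * 0.488 = 338
Band 2: 84 * 0.954 = 80
Band 3: 693 * 0.956 = 663
Band 4: 165 * 0.963 = 159
Band 5: 1278 * 0.943 + 903 * 0.499 = 1205 + 451 = 1656
Net migration: Band 4 − 92 → 67
End of period: [338, 80, 663, 67, 1656]
Scenario B total after 4 periods: 2804
Difference B − A = 2804 − 2480 = 324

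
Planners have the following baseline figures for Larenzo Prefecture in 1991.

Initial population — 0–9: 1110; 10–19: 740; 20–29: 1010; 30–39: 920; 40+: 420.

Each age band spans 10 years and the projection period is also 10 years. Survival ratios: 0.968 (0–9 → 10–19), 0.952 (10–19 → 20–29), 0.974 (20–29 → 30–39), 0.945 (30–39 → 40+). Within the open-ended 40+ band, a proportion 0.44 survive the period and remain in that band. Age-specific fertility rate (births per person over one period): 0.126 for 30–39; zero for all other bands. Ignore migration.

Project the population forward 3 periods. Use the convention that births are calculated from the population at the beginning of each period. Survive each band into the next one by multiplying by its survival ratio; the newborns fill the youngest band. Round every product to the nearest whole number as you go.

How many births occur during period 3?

86

Numbering the groups 1..5 from youngest to oldest:
After projecting period 1:
Births: 920 × 0.126 = 116
Group 2: 1110 × 0.968 = 1074
Group 3: 740 × 0.952 = 704
Group 4: 1010 × 0.974 = 984
Group 5: 920 × 0.945 + 420 × 0.44 = 869 + 185 = 1054
Population now: 0–9=116, 10–19=1074, 20–29=704, 30–39=984, 40+=1054
After projecting period 2:
Births: 984 × 0.126 = 124
Group 2: 116 × 0.968 = 112
Group 3: 1074 × 0.952 = 1022
Group 4: 704 × 0.974 = 686
Group 5: 984 × 0.945 + 1054 × 0.44 = 930 + 464 = 1394
Population now: 0–9=124, 10–19=112, 20–29=1022, 30–39=686, 40+=1394
After projecting period 3:
Births: 686 × 0.126 = 86
Group 2: 124 × 0.968 = 120
Group 3: 112 × 0.952 = 107
Group 4: 1022 × 0.974 = 995
Group 5: 686 × 0.945 + 1394 × 0.44 = 648 + 613 = 1261
Population now: 0–9=86, 10–19=120, 20–29=107, 30–39=995, 40+=1261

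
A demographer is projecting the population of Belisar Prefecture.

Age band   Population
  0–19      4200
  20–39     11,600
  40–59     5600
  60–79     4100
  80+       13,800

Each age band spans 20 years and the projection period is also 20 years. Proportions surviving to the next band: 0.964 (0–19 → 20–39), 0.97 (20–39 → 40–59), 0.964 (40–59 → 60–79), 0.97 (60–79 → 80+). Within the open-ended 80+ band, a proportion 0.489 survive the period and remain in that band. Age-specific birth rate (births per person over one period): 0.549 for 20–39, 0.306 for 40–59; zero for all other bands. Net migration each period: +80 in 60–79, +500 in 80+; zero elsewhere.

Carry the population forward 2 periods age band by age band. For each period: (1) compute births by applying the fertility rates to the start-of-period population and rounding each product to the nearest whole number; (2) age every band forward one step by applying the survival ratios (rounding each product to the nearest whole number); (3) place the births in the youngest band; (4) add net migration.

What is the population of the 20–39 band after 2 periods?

7791

— Period 1 —
Births: 11600 * 0.549 = 6368 ; 5600 * 0.306 = 1714 ⇒ total 8082
20–39: 4200 * 0.964 = 4049
40–59: 11600 * 0.97 = 11252
60–79: 5600 * 0.964 = 5398
80+: 4100 * 0.97 + 13800 * 0.489 = 3977 + 6748 = 10725
Net migration: 60–79 + 80 → 5478; 80+ + 500 → 11225
Population now: 0–19=8082, 20–39=4049, 40–59=11252, 60–79=5478, 80+=11225
— Period 2 —
Births: 4049 * 0.549 = 2223 ; 11252 * 0.306 = 3443 ⇒ total 5666
20–39: 8082 * 0.964 = 7791
40–59: 4049 * 0.97 = 3928
60–79: 11252 * 0.964 = 10847
80+: 5478 * 0.97 + 11225 * 0.489 = 5314 + 5489 = 10803
Net migration: 60–79 + 80 → 10927; 80+ + 500 → 11303
Population now: 0–19=5666, 20–39=7791, 40–59=3928, 60–79=10927, 80+=11303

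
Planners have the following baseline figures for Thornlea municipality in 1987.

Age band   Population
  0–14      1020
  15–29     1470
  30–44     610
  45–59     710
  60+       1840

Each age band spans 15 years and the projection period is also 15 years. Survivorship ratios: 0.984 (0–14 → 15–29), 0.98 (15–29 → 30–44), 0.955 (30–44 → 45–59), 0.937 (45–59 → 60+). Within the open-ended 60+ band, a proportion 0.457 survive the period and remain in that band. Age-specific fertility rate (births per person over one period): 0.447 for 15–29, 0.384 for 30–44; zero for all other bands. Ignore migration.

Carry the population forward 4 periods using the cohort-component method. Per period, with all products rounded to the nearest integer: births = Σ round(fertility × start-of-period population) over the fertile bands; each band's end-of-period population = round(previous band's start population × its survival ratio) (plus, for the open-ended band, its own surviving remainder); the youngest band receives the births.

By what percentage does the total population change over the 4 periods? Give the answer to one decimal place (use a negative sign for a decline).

-10.7

Let band 1 be 0–14 through band 5 = 60+.
Period 1.
Births: 1470 × 0.447 = 657 ; 610 × 0.384 = 234 → total 891
Band 2: 1020 × 0.984 = 1004
Band 3: 1470 × 0.98 = 1441
Band 4: 610 × 0.955 = 583
Band 5: 710 × 0.937 + 1840 × 0.457 = 665 + 841 = 1506
End of period: [891, 1004, 1441, 583, 1506]
Period 2.
Births: 1004 × 0.447 = 449 ; 1441 × 0.384 = 553 → total 1002
Band 2: 891 × 0.984 = 877
Band 3: 1004 × 0.98 = 984
Band 4: 1441 × 0.955 = 1376
Band 5: 583 × 0.937 + 1506 × 0.457 = 546 + 688 = 1234
End of period: [1002, 877, 984, 1376, 1234]
Period 3.
Births: 877 × 0.447 = 392 ; 984 × 0.384 = 378 → total 770
Band 2: 1002 × 0.984 = 986
Band 3: 877 × 0.98 = 859
Band 4: 984 × 0.955 = 940
Band 5: 1376 × 0.937 + 1234 × 0.457 = 1289 + 564 = 1853
End of period: [770, 986, 859, 940, 1853]
Period 4.
Births: 986 × 0.447 = 441 ; 859 × 0.384 = 330 → total 771
Band 2: 770 × 0.984 = 758
Band 3: 986 × 0.98 = 966
Band 4: 859 × 0.955 = 820
Band 5: 940 × 0.937 + 1853 × 0.457 = 881 + 847 = 1728
End of period: [771, 758, 966, 820, 1728]
Total: 5650 → 5043; change = -607; percentage change = -10.7%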